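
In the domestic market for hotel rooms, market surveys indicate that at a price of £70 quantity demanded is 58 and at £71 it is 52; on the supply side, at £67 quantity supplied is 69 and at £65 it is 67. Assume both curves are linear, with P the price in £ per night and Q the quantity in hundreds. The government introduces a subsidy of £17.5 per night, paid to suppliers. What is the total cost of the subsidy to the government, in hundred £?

Demand slope: (52 − 58)/(71 − 70) = -6, so Qd = 478 − 6P.
Supply slope: (67 − 69)/(65 − 67) = 1, so Qs = P + 2.
Before the subsidy: set 478 − 6P = P + 2 → P* = £68, Q* = 70.
With a per-unit subsidy paid to suppliers, each receives P + 17.5 per unit sold, so supply becomes Qs = (P + 17.5) + 2.
Solving gives Q = 85 with consumers paying £65.5 and suppliers receiving £83 (the £17.5 wedge).
Outlay = t · Q = 17.5 · 85 = £1487.5.

Government outlay = £1487.5 hundred.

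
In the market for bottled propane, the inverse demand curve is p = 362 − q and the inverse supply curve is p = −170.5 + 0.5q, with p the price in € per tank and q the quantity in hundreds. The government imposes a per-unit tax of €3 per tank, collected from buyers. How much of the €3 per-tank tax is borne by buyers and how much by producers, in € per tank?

Buyers bear €2 per tank; producers bear €1 per tank.

Inverting to q(p) form: qd = 362 − p; qs = 2p + 341.
Before the tax: set 362 − p = 2p + 341 → p* = €7, q* = 355.
With the tax collected from buyers, demand (in seller-price terms) shifts: qd = 362 − (p + 3).
New equilibrium: buyers pay €9, producers receive €6, q = 353. (Wedge: pb − ps = 3.)
Burden on buyers: €2; on producers: €1. (They sum to €3.)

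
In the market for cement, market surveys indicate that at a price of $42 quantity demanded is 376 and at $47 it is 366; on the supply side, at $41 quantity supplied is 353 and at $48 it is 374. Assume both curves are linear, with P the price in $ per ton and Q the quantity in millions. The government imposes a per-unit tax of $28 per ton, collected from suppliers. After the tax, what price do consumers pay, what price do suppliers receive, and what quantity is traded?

Consumers pay $62.8; suppliers receive $34.8; quantity = 334.4.

Demand slope: (366 − 376)/(47 − 42) = -2, so Qd = 460 − 2P.
Supply slope: (374 − 353)/(48 − 41) = 3, so Qs = 3P + 230.
Before the tax: set 460 − 2P = 3P + 230 → P* = $46, Q* = 368.
With the tax collected from suppliers, supply shifts: Qs = 3(P − 28) + 230.
Solving gives Q = 334.4 with consumers paying $62.8 and suppliers receiving $34.8 (the $28 wedge).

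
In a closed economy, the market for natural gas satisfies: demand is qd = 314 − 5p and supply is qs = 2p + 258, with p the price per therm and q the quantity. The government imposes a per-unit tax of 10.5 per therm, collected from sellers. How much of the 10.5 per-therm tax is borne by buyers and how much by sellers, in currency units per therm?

Buyers bear 3 per therm; sellers bear 7.5 per therm.

Before the tax: set 314 − 5p = 2p + 258 → p* = 8, q* = 274.
With the tax collected from sellers, supply shifts: qs = 2(p − 10.5) + 258.
New equilibrium: buyers pay 11, sellers receive 0.5, q = 259. (Wedge: pb − ps = 10.5.)
Burden on buyers: 3; on sellers: 7.5. (They sum to 10.5.)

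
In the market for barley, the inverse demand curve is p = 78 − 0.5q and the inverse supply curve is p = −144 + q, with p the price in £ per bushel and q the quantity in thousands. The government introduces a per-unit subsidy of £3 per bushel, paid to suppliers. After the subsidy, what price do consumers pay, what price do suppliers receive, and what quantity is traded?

Consumers pay £3; suppliers receive £6; quantity = 150.

Inverting to q(p) form: qd = 156 − 2p; qs = p + 144.
Without the subsidy, 156 − 2p = p + 144 gives 3p = 12, so p* = £4 and q* = 148.
With a per-unit subsidy paid to suppliers, each receives p + 3 per unit sold, so supply becomes qs = (p + 3) + 144.
New equilibrium: consumers pay £3, suppliers receive £6, q = 150. (Wedge: pb − ps = −3.)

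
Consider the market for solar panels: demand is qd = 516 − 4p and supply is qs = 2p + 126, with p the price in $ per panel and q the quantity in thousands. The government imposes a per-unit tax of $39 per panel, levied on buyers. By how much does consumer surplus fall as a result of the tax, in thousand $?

Before the tax: set 516 − 4p = 2p + 126 → p* = $65, q* = 256.
With the tax collected from buyers, demand (in seller-price terms) shifts: qd = 516 − 4(p + 39).
New equilibrium: buyers pay $78, sellers receive $39, q = 204. (Wedge: pb − ps = 39.)
ΔCS is the trapezoid between Q = 204 and Q = 256 of height $13: ½ · (256 + 204) · 13 = $2990.

Consumer surplus falls by $2990 thousand.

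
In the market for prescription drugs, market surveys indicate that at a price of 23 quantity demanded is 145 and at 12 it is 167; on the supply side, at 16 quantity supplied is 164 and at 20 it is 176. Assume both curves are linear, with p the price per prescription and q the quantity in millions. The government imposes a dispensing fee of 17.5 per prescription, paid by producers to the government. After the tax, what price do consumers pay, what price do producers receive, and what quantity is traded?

Demand slope: (167 − 145)/(12 − 23) = -2, so qd = 191 − 2p.
Supply slope: (176 − 164)/(20 − 16) = 3, so qs = 3p + 116.
Before the tax: set 191 − 2p = 3p + 116 → p* = 15, q* = 161.
With the tax collected from producers, supply shifts: qs = 3(p − 17.5) + 116.
Solving gives q = 140 with consumers paying 25.5 and producers receiving 8 (the 17.5 wedge).

Consumers pay 25.5; producers receive 8; quantity = 140.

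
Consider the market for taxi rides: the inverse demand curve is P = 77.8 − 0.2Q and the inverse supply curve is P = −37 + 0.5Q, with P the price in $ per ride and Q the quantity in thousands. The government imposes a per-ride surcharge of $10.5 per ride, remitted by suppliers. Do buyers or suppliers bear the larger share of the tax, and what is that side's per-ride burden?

Rewrite in direct form: Qd = 389 − 5P and Qs = 2P + 74.
Before the tax: set 389 − 5P = 2P + 74 → P* = $45, Q* = 164.
With the tax collected from suppliers, supply shifts: Qs = 2(P − 10.5) + 74.
New equilibrium: buyers pay $48, suppliers receive $37.5, Q = 149. (Wedge: Pb − Ps = 10.5.)
Per-ride burden: buyers $3, suppliers $7.5.
Suppliers take the larger share because supply is less price-elastic here (demand slope 5 vs supply slope 2).

Suppliers bear the larger share: $7.5 per ride.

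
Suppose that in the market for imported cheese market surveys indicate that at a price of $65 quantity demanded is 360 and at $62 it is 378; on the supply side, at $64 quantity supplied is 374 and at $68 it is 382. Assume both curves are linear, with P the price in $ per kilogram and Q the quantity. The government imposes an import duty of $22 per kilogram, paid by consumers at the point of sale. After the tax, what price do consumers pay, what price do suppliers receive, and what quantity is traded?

Demand slope: (378 − 360)/(62 − 65) = -6, so Qd = 750 − 6P.
Supply slope: (382 − 374)/(68 − 64) = 2, so Qs = 2P + 246.
Without the tax, 750 − 6P = 2P + 246 gives 8P = 504, so P* = $63 and Q* = 372.
With the tax collected from consumers, demand (in seller-price terms) shifts: Qd = 750 − 6(P + 22).
New equilibrium: consumers pay $68.5, suppliers receive $46.5, Q = 339. (Wedge: Pb − Ps = 22.)

Consumers pay $68.5; suppliers receive $46.5; quantity = 339.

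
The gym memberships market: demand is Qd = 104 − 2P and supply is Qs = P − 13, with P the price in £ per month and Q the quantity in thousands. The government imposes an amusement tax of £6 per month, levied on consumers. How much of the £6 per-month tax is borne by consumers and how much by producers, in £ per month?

Without the tax, 104 − 2P = P − 13 gives 3P = 117, so P* = £39 and Q* = 26.
With the tax collected from consumers, demand (in seller-price terms) shifts: Qd = 104 − 2(P + 6).
Solving gives Q = 22 with consumers paying £41 and producers receiving £35 (the £6 wedge).
Burden on consumers: £2; on producers: £4. (They sum to £6.)
The less price-elastic side of the market bears the larger share of a per-unit tax.

Consumers bear £2 per month; producers bear £4 per month.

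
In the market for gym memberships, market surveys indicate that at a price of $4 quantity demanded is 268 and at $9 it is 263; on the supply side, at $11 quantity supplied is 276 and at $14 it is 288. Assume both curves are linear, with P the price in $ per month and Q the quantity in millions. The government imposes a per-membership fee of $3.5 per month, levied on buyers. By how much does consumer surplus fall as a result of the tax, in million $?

Consumer surplus falls by $735.28 million.

Demand slope: (263 − 268)/(9 − 4) = -1, so Qd = 272 − P.
Supply slope: (288 − 276)/(14 − 11) = 4, so Qs = 4P + 232.
Without the tax, 272 − P = 4P + 232 gives 5P = 40, so P* = $8 and Q* = 264.
With the tax collected from buyers, demand (in seller-price terms) shifts: Qd = 272 − (P + 3.5).
Solving gives Q = 261.2 with buyers paying $10.8 and suppliers receiving $7.3 (the $3.5 wedge).
ΔCS is the trapezoid between Q = 261.2 and Q = 264 of height $2.8: ½ · (264 + 261.2) · 2.8 = $735.28.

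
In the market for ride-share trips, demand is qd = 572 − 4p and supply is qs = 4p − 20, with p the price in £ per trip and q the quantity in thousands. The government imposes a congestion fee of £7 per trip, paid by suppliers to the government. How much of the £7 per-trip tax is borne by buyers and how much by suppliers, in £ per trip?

Before the tax: set 572 − 4p = 4p − 20 → p* = £74, q* = 276.
With the tax collected from suppliers, supply shifts: qs = 4(p − 7) − 20.
Solving gives q = 262 with buyers paying £77.5 and suppliers receiving £70.5 (the £7 wedge).
Burden on buyers: £3.5; on suppliers: £3.5. (They sum to £7.)
The less price-elastic side of the market bears the larger share of a per-unit tax.

Buyers bear £3.5 per trip; suppliers bear £3.5 per trip.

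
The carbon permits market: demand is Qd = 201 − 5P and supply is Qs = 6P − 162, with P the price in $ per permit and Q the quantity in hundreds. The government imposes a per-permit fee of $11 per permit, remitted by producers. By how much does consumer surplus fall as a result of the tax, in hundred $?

Without the tax, 201 − 5P = 6P − 162 gives 11P = 363, so P* = $33 and Q* = 36.
With the tax collected from producers, supply shifts: Qs = 6(P − 11) − 162.
New equilibrium: consumers pay $39, producers receive $28, Q = 6. (Wedge: Pb − Ps = 11.)
ΔCS is the trapezoid between Q = 6 and Q = 36 of height $6: ½ · (36 + 6) · 6 = $126.

Consumer surplus falls by $126 hundred.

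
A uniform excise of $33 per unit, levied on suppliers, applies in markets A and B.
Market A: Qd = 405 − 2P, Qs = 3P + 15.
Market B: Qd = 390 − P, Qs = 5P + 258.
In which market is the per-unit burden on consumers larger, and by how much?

Market B, by $7.7.

Market A: pre-tax P* = $78, Q* = 249; post-tax Q = 209.4; per-unit burden on consumers = $19.8.
Market B: pre-tax P* = $22, Q* = 368; post-tax Q = 340.5; per-unit burden on consumers = $27.5.
Difference: $19.8 vs $27.5 → market B is larger by $7.7.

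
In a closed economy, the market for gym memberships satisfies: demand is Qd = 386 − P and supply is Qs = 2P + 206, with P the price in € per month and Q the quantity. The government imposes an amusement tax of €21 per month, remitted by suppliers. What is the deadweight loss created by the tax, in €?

Before the tax: set 386 − P = 2P + 206 → P* = €60, Q* = 326.
With the tax collected from suppliers, supply shifts: Qs = 2(P − 21) + 206.
Solving gives Q = 312 with buyers paying €74 and suppliers receiving €53 (the €21 wedge).
Quantity falls by |ΔQ| = |326 − 312| = 14.
DWL = ½ · t · |ΔQ| = ½ · 21 · 14 = €147.

Deadweight loss = €147.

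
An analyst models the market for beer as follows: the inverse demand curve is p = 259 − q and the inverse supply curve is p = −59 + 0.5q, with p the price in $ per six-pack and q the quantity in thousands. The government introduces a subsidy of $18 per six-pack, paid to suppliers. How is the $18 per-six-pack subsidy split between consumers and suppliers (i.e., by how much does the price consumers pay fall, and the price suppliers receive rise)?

Consumers gain $12 per six-pack; suppliers gain $6 per six-pack.

Inverting to q(p) form: qd = 259 − p; qs = 2p + 118.
Without the subsidy, 259 − p = 2p + 118 gives 3p = 141, so p* = $47 and q* = 212.
With a per-unit subsidy paid to suppliers, each receives p + 18 per unit sold, so supply becomes qs = 2(p + 18) + 118.
Solving gives q = 224 with consumers paying $35 and suppliers receiving $53 (the $18 wedge).
Gain to consumers: $12; to suppliers: $6. (They sum to $18.)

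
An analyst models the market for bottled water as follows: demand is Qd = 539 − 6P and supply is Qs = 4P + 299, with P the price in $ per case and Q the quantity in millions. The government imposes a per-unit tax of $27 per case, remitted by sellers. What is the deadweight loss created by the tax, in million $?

Before the tax: set 539 − 6P = 4P + 299 → P* = $24, Q* = 395.
With the tax collected from sellers, supply shifts: Qs = 4(P − 27) + 299.
Solving gives Q = 330.2 with consumers paying $34.8 and sellers receiving $7.8 (the $27 wedge).
Quantity falls by |ΔQ| = |395 − 330.2| = 64.8.
DWL = ½ · t · |ΔQ| = ½ · 27 · 64.8 = $874.8.

Deadweight loss = $874.8 million.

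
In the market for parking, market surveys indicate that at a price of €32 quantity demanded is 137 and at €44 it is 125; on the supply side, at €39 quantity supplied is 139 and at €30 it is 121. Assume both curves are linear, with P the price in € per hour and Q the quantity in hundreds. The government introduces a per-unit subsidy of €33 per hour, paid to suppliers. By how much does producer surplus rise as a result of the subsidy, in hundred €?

Producer surplus rises by €1584 hundred.

Demand slope: (125 − 137)/(44 − 32) = -1, so Qd = 169 − P.
Supply slope: (121 − 139)/(30 − 39) = 2, so Qs = 2P + 61.
Without the subsidy, 169 − P = 2P + 61 gives 3P = 108, so P* = €36 and Q* = 133.
With a per-unit subsidy paid to suppliers, each receives P + 33 per unit sold, so supply becomes Qs = 2(P + 33) + 61.
New equilibrium: consumers pay €14, suppliers receive €47, Q = 155. (Wedge: Pb − Ps = −33.)
ΔPS is the trapezoid between Q = 155 and Q = 133 of height €11: ½ · (133 + 155) · 11 = €1584.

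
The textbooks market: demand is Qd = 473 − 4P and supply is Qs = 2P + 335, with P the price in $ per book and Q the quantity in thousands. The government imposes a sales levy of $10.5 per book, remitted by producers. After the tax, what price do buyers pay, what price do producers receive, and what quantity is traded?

Buyers pay $26.5; producers receive $16; quantity = 367.

Before the tax: set 473 − 4P = 2P + 335 → P* = $23, Q* = 381.
With the tax collected from producers, supply shifts: Qs = 2(P − 10.5) + 335.
Solving gives Q = 367 with buyers paying $26.5 and producers receiving $16 (the $10.5 wedge).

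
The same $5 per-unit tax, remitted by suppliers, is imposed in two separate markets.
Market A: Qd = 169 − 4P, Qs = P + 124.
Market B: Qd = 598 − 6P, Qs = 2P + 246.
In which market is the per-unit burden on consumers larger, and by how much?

Market A: pre-tax P* = $9, Q* = 133; post-tax Q = 129; per-unit burden on consumers = $1.
Market B: pre-tax P* = $44, Q* = 334; post-tax Q = 326.5; per-unit burden on consumers = $1.25.
Difference: $1 vs $1.25 → market B is larger by $0.25.

Market B, by $0.25.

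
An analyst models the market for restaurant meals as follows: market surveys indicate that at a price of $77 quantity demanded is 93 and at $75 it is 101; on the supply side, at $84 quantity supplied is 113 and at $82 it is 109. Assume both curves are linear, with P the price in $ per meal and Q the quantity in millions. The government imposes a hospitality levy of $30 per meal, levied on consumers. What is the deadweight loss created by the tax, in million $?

Demand slope: (101 − 93)/(75 − 77) = -4, so Qd = 401 − 4P.
Supply slope: (109 − 113)/(82 − 84) = 2, so Qs = 2P − 55.
Without the tax, 401 − 4P = 2P − 55 gives 6P = 456, so P* = $76 and Q* = 97.
With the tax collected from consumers, demand (in seller-price terms) shifts: Qd = 401 − 4(P + 30).
Solving gives Q = 57 with consumers paying $86 and producers receiving $56 (the $30 wedge).
Quantity falls by |ΔQ| = |97 − 57| = 40.
DWL = ½ · t · |ΔQ| = ½ · 30 · 40 = $600.

Deadweight loss = $600 million.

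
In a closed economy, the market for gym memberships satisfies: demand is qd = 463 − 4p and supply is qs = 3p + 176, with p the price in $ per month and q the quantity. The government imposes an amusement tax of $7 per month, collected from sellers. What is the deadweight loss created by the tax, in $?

Deadweight loss = $42.

Before the tax: set 463 − 4p = 3p + 176 → p* = $41, q* = 299.
With the tax collected from sellers, supply shifts: qs = 3(p − 7) + 176.
New equilibrium: buyers pay $44, sellers receive $37, q = 287. (Wedge: pb − ps = 7.)
Quantity falls by |ΔQ| = |299 − 287| = 12.
DWL = ½ · t · |ΔQ| = ½ · 7 · 12 = $42.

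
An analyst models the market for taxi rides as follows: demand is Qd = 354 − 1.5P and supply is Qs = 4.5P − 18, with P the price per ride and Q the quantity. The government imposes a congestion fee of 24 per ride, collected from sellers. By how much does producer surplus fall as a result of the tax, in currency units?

Producer surplus falls by 1485.

Before the tax: set 354 − 1.5P = 4.5P − 18 → P* = 62, Q* = 261.
With the tax collected from sellers, supply shifts: Qs = 4.5(P − 24) − 18.
New equilibrium: consumers pay 80, sellers receive 56, Q = 234. (Wedge: Pb − Ps = 24.)
ΔPS is the trapezoid between Q = 234 and Q = 261 of height 6: ½ · (261 + 234) · 6 = 1485.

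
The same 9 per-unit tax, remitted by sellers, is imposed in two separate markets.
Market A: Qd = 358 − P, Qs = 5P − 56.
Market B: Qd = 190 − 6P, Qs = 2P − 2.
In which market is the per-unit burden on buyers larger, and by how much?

Market A: pre-tax P* = 69, Q* = 289; post-tax Q = 281.5; per-unit burden on buyers = 7.5.
Market B: pre-tax P* = 24, Q* = 46; post-tax Q = 32.5; per-unit burden on buyers = 2.25.
Difference: 7.5 vs 2.25 → market A is larger by 5.25.

Market A, by 5.25.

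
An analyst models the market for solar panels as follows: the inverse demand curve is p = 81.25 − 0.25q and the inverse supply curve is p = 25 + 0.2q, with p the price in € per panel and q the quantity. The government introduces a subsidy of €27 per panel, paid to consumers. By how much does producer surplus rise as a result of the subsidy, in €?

Inverting to q(p) form: qd = 325 − 4p; qs = 5p − 125.
Before the subsidy: set 325 − 4p = 5p − 125 → p* = €50, q* = 125.
With a per-unit subsidy paid to consumers, each effectively pays p − 27, so demand becomes qd = 325 − 4(p − 27).
Solving gives q = 185 with consumers paying €35 and suppliers receiving €62 (the €27 wedge).
ΔPS is the trapezoid between Q = 185 and Q = 125 of height €12: ½ · (125 + 185) · 12 = €1860.

Producer surplus rises by €1860.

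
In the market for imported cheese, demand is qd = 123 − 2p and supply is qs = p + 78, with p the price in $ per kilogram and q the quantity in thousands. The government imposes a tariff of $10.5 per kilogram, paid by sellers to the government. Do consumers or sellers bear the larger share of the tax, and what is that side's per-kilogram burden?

Sellers bear the larger share: $7 per kilogram.

Before the tax: set 123 − 2p = p + 78 → p* = $15, q* = 93.
With the tax collected from sellers, supply shifts: qs = (p − 10.5) + 78.
Solving gives q = 86 with consumers paying $18.5 and sellers receiving $8 (the $10.5 wedge).
Per-kilogram burden: consumers $3.5, sellers $7.
Sellers take the larger share because supply is less price-elastic here (demand slope 2 vs supply slope 1).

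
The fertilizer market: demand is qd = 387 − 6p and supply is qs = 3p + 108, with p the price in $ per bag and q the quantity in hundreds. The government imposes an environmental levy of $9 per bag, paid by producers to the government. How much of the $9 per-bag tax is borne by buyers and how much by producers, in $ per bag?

Before the tax: set 387 − 6p = 3p + 108 → p* = $31, q* = 201.
With the tax collected from producers, supply shifts: qs = 3(p − 9) + 108.
New equilibrium: buyers pay $34, producers receive $25, q = 183. (Wedge: pb − ps = 9.)
Burden on buyers: $3; on producers: $6. (They sum to $9.)

Buyers bear $3 per bag; producers bear $6 per bag.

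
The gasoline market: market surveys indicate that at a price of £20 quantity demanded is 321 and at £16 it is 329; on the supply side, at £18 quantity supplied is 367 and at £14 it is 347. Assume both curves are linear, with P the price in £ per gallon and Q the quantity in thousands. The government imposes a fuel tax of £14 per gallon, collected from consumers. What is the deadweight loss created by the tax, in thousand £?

Deadweight loss = £140 thousand.

Demand slope: (329 − 321)/(16 − 20) = -2, so Qd = 361 − 2P.
Supply slope: (347 − 367)/(14 − 18) = 5, so Qs = 5P + 277.
Without the tax, 361 − 2P = 5P + 277 gives 7P = 84, so P* = £12 and Q* = 337.
With the tax collected from consumers, demand (in seller-price terms) shifts: Qd = 361 − 2(P + 14).
Solving gives Q = 317 with consumers paying £22 and suppliers receiving £8 (the £14 wedge).
Quantity falls by |ΔQ| = |337 − 317| = 20.
DWL = ½ · t · |ΔQ| = ½ · 14 · 20 = £140.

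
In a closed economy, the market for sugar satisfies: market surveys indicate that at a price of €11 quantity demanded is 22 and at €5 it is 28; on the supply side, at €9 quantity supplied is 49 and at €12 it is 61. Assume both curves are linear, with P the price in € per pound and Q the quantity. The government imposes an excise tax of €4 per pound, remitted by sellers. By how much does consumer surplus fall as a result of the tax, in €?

Consumer surplus falls by €87.68.

Demand slope: (28 − 22)/(5 − 11) = -1, so Qd = 33 − P.
Supply slope: (61 − 49)/(12 − 9) = 4, so Qs = 4P + 13.
Without the tax, 33 − P = 4P + 13 gives 5P = 20, so P* = €4 and Q* = 29.
With the tax collected from sellers, supply shifts: Qs = 4(P − 4) + 13.
New equilibrium: consumers pay €7.2, sellers receive €3.2, Q = 25.8. (Wedge: Pb − Ps = 4.)
ΔCS is the trapezoid between Q = 25.8 and Q = 29 of height €3.2: ½ · (29 + 25.8) · 3.2 = €87.68.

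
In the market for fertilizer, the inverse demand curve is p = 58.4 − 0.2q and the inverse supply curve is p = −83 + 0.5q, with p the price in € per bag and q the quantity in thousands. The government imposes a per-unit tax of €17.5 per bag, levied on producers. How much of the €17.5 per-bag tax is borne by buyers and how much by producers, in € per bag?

Rewrite in direct form: qd = 292 − 5p and qs = 2p + 166.
Before the tax: set 292 − 5p = 2p + 166 → p* = €18, q* = 202.
With the tax collected from producers, supply shifts: qs = 2(p − 17.5) + 166.
New equilibrium: buyers pay €23, producers receive €5.5, q = 177. (Wedge: pb − ps = 17.5.)
Burden on buyers: €5; on producers: €12.5. (They sum to €17.5.)
The less price-elastic side of the market bears the larger share of a per-unit tax.

Buyers bear €5 per bag; producers bear €12.5 per bag.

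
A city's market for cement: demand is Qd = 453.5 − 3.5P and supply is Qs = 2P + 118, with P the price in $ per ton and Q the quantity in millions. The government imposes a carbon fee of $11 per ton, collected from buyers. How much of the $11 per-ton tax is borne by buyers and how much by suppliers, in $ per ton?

Before the tax: set 453.5 − 3.5P = 2P + 118 → P* = $61, Q* = 240.
With the tax collected from buyers, demand (in seller-price terms) shifts: Qd = 453.5 − 3.5(P + 11).
New equilibrium: buyers pay $65, suppliers receive $54, Q = 226. (Wedge: Pb − Ps = 11.)
Burden on buyers: $4; on suppliers: $7. (They sum to $11.)

Buyers bear $4 per ton; suppliers bear $7 per ton.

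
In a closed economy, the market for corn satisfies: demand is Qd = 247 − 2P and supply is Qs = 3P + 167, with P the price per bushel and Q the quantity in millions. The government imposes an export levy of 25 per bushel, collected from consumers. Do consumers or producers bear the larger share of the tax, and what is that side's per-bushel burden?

Before the tax: set 247 − 2P = 3P + 167 → P* = 16, Q* = 215.
With the tax collected from consumers, demand (in seller-price terms) shifts: Qd = 247 − 2(P + 25).
New equilibrium: consumers pay 31, producers receive 6, Q = 185. (Wedge: Pb − Ps = 25.)
Per-bushel burden: consumers 15, producers 10.
Consumers take the larger share because demand is less price-elastic here (demand slope 2 vs supply slope 3).

Consumers bear the larger share: 15 per bushel.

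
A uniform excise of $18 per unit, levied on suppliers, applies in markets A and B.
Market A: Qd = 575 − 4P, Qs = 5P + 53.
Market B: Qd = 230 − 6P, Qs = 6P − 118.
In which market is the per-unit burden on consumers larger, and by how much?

Market A, by $1.

Market A: pre-tax P* = $58, Q* = 343; post-tax Q = 303; per-unit burden on consumers = $10.
Market B: pre-tax P* = $29, Q* = 56; post-tax Q = 2; per-unit burden on consumers = $9.
Difference: $10 vs $9 → market A is larger by $1.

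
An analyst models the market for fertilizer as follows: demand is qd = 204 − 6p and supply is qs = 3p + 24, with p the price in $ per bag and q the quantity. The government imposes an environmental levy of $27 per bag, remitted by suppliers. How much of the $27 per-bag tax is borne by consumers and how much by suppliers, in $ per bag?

Without the tax, 204 − 6p = 3p + 24 gives 9p = 180, so p* = $20 and q* = 84.
With the tax collected from suppliers, supply shifts: qs = 3(p − 27) + 24.
Solving gives q = 30 with consumers paying $29 and suppliers receiving $2 (the $27 wedge).
Burden on consumers: $9; on suppliers: $18. (They sum to $27.)

Consumers bear $9 per bag; suppliers bear $18 per bag.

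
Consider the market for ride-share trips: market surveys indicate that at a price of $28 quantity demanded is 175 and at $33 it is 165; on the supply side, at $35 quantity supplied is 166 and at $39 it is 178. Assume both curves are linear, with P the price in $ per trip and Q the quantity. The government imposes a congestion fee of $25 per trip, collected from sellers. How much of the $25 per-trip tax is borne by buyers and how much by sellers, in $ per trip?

Buyers bear $15 per trip; sellers bear $10 per trip.

Demand slope: (165 − 175)/(33 − 28) = -2, so Qd = 231 − 2P.
Supply slope: (178 − 166)/(39 − 35) = 3, so Qs = 3P + 61.
Before the tax: set 231 − 2P = 3P + 61 → P* = $34, Q* = 163.
With the tax collected from sellers, supply shifts: Qs = 3(P − 25) + 61.
New equilibrium: buyers pay $49, sellers receive $24, Q = 133. (Wedge: Pb − Ps = 25.)
Burden on buyers: $15; on sellers: $10. (They sum to $25.)
The less price-elastic side of the market bears the larger share of a per-unit tax.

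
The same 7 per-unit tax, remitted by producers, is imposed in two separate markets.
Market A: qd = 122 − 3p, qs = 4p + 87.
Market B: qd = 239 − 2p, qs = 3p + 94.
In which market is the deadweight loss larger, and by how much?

Market A: pre-tax p* = 5, q* = 107; post-tax q = 95; deadweight loss = 42.
Market B: pre-tax p* = 29, q* = 181; post-tax q = 172.6; deadweight loss = 29.4.
Difference: 42 vs 29.4 → market A is larger by 12.6.

Market A, by 12.6.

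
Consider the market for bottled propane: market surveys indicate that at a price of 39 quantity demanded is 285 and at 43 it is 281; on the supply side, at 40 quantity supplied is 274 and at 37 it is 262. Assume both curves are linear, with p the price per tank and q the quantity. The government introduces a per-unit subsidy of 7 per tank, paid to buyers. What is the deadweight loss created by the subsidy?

Demand slope: (281 − 285)/(43 − 39) = -1, so qd = 324 − p.
Supply slope: (262 − 274)/(37 − 40) = 4, so qs = 4p + 114.
Without the subsidy, 324 − p = 4p + 114 gives 5p = 210, so p* = 42 and q* = 282.
With a per-unit subsidy paid to buyers, each effectively pays p − 7, so demand becomes qd = 324 − (p − 7).
Solving gives q = 287.6 with buyers paying 36.4 and sellers receiving 43.4 (the 7 wedge).
Quantity rises by |ΔQ| = |282 − 287.6| = 5.6.
DWL = ½ · t · |ΔQ| = ½ · 7 · 5.6 = 19.6.

Deadweight loss = 19.6.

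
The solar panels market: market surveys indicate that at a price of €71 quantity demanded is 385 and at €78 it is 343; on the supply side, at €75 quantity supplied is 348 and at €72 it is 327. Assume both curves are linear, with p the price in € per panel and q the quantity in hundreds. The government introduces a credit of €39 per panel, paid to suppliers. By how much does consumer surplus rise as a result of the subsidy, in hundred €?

Demand slope: (343 − 385)/(78 − 71) = -6, so qd = 811 − 6p.
Supply slope: (327 − 348)/(72 − 75) = 7, so qs = 7p − 177.
Without the subsidy, 811 − 6p = 7p − 177 gives 13p = 988, so p* = €76 and q* = 355.
With a per-unit subsidy paid to suppliers, each receives p + 39 per unit sold, so supply becomes qs = 7(p + 39) − 177.
New equilibrium: buyers pay €55, suppliers receive €94, q = 481. (Wedge: pb − ps = −39.)
ΔCS is the trapezoid between Q = 481 and Q = 355 of height €21: ½ · (355 + 481) · 21 = €8778.

Consumer surplus rises by €8778 hundred.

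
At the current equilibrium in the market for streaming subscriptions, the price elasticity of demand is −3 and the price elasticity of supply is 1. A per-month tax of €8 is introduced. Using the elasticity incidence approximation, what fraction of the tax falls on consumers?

Incidence ratio: consumers' share ≈ εs / (εs + |εd|) = 1 / (1 + 3) = 0.25.
Supply is the less elastic side, so consumers bear the smaller share.

Consumers' share ≈ 0.25.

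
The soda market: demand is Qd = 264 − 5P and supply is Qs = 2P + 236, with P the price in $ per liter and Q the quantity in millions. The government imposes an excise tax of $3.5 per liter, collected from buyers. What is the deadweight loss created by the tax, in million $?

Deadweight loss = $8.75 million.

Before the tax: set 264 − 5P = 2P + 236 → P* = $4, Q* = 244.
With the tax collected from buyers, demand (in seller-price terms) shifts: Qd = 264 − 5(P + 3.5).
New equilibrium: buyers pay $5, sellers receive $1.5, Q = 239. (Wedge: Pb − Ps = 3.5.)
Quantity falls by |ΔQ| = |244 − 239| = 5.
DWL = ½ · t · |ΔQ| = ½ · 3.5 · 5 = $8.75.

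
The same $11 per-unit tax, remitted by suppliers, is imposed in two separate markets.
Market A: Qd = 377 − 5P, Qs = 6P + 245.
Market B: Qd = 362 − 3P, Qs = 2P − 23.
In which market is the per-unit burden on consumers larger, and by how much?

Market A: pre-tax P* = $12, Q* = 317; post-tax Q = 287; per-unit burden on consumers = $6.
Market B: pre-tax P* = $77, Q* = 131; post-tax Q = 117.8; per-unit burden on consumers = $4.4.
Difference: $6 vs $4.4 → market A is larger by $1.6.

Market A, by $1.6.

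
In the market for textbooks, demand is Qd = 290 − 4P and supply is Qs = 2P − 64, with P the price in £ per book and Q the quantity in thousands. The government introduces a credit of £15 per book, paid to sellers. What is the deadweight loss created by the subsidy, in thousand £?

Deadweight loss = £150 thousand.

Without the subsidy, 290 − 4P = 2P − 64 gives 6P = 354, so P* = £59 and Q* = 54.
With a per-unit subsidy paid to sellers, each receives P + 15 per unit sold, so supply becomes Qs = 2(P + 15) − 64.
New equilibrium: buyers pay £54, sellers receive £69, Q = 74. (Wedge: Pb − Ps = −15.)
Quantity rises by |ΔQ| = |54 − 74| = 20.
DWL = ½ · t · |ΔQ| = ½ · 15 · 20 = £150.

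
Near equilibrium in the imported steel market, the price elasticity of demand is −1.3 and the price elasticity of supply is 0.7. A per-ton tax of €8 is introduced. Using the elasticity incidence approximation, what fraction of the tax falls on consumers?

Incidence ratio: consumers' share ≈ εs / (εs + |εd|) = 0.7 / (0.7 + 1.3) = 0.35.
Supply is the less elastic side, so consumers bear the smaller share.

Consumers' share ≈ 0.35.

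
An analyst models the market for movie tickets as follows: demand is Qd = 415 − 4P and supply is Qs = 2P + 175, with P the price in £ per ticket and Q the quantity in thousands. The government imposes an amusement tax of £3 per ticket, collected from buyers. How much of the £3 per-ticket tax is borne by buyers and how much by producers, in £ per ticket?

Before the tax: set 415 − 4P = 2P + 175 → P* = £40, Q* = 255.
With the tax collected from buyers, demand (in seller-price terms) shifts: Qd = 415 − 4(P + 3).
New equilibrium: buyers pay £41, producers receive £38, Q = 251. (Wedge: Pb − Ps = 3.)
Burden on buyers: £1; on producers: £2. (They sum to £3.)
The less price-elastic side of the market bears the larger share of a per-unit tax.

Buyers bear £1 per ticket; producers bear £2 per ticket.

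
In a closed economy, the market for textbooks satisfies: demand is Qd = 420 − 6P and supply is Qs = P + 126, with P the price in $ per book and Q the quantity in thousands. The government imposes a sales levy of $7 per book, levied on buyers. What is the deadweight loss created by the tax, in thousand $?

Deadweight loss = $21 thousand.

Without the tax, 420 − 6P = P + 126 gives 7P = 294, so P* = $42 and Q* = 168.
With the tax collected from buyers, demand (in seller-price terms) shifts: Qd = 420 − 6(P + 7).
New equilibrium: buyers pay $43, sellers receive $36, Q = 162. (Wedge: Pb − Ps = 7.)
Quantity falls by |ΔQ| = |168 − 162| = 6.
DWL = ½ · t · |ΔQ| = ½ · 7 · 6 = $21.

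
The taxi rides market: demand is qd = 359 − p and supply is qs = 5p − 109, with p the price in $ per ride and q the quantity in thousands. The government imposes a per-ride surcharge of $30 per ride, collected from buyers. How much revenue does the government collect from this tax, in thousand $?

Before the tax: set 359 − p = 5p − 109 → p* = $78, q* = 281.
With the tax collected from buyers, demand (in seller-price terms) shifts: qd = 359 − (p + 30).
Solving gives q = 256 with buyers paying $103 and sellers receiving $73 (the $30 wedge).
Revenue = t · Q = 30 · 256 = $7680.

Tax revenue = $7680 thousand.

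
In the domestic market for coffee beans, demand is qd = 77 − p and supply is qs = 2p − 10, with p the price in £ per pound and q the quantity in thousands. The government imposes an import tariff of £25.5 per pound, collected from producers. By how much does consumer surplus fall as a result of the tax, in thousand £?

Without the tax, 77 − p = 2p − 10 gives 3p = 87, so p* = £29 and q* = 48.
With the tax collected from producers, supply shifts: qs = 2(p − 25.5) − 10.
Solving gives q = 31 with consumers paying £46 and producers receiving £20.5 (the £25.5 wedge).
ΔCS is the trapezoid between Q = 31 and Q = 48 of height £17: ½ · (48 + 31) · 17 = £671.5.

Consumer surplus falls by £671.5 thousand.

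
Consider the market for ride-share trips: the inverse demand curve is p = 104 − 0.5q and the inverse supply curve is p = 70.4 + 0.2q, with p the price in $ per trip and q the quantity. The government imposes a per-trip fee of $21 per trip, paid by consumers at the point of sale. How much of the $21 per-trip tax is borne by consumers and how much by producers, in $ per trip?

Consumers bear $15 per trip; producers bear $6 per trip.

Rewrite in direct form: qd = 208 − 2p and qs = 5p − 352.
Without the tax, 208 − 2p = 5p − 352 gives 7p = 560, so p* = $80 and q* = 48.
With the tax collected from consumers, demand (in seller-price terms) shifts: qd = 208 − 2(p + 21).
New equilibrium: consumers pay $95, producers receive $74, q = 18. (Wedge: pb − ps = 21.)
Burden on consumers: $15; on producers: $6. (They sum to $21.)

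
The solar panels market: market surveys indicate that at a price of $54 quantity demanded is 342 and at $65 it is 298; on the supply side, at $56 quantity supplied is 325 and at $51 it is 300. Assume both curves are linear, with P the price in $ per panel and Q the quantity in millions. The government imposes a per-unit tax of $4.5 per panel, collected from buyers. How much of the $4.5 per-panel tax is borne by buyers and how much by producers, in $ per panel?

Demand slope: (298 − 342)/(65 − 54) = -4, so Qd = 558 − 4P.
Supply slope: (300 − 325)/(51 − 56) = 5, so Qs = 5P + 45.
Without the tax, 558 − 4P = 5P + 45 gives 9P = 513, so P* = $57 and Q* = 330.
With the tax collected from buyers, demand (in seller-price terms) shifts: Qd = 558 − 4(P + 4.5).
New equilibrium: buyers pay $59.5, producers receive $55, Q = 320. (Wedge: Pb − Ps = 4.5.)
Burden on buyers: $2.5; on producers: $2. (They sum to $4.5.)

Buyers bear $2.5 per panel; producers bear $2 per panel.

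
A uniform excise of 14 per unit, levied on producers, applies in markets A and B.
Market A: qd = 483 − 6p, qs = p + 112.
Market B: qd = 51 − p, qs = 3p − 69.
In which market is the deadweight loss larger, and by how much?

Market A: pre-tax p* = 53, q* = 165; post-tax q = 153; deadweight loss = 84.
Market B: pre-tax p* = 30, q* = 21; post-tax q = 10.5; deadweight loss = 73.5.
Difference: 84 vs 73.5 → market A is larger by 10.5.

Market A, by 10.5.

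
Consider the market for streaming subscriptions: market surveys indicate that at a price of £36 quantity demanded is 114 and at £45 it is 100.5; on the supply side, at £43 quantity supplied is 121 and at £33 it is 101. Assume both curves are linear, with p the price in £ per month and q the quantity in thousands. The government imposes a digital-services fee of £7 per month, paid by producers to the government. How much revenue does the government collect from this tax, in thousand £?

Tax revenue = £735 thousand.

Demand slope: (100.5 − 114)/(45 − 36) = -1.5, so qd = 168 − 1.5p.
Supply slope: (101 − 121)/(33 − 43) = 2, so qs = 2p + 35.
Before the tax: set 168 − 1.5p = 2p + 35 → p* = £38, q* = 111.
With the tax collected from producers, supply shifts: qs = 2(p − 7) + 35.
Solving gives q = 105 with consumers paying £42 and producers receiving £35 (the £7 wedge).
Revenue = t · Q = 7 · 105 = £735.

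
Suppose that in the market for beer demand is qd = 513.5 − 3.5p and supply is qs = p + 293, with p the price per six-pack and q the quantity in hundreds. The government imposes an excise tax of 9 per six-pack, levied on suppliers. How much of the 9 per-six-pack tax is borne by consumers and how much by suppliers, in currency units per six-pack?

Before the tax: set 513.5 − 3.5p = p + 293 → p* = 49, q* = 342.
With the tax collected from suppliers, supply shifts: qs = (p − 9) + 293.
New equilibrium: consumers pay 51, suppliers receive 42, q = 335. (Wedge: pb − ps = 9.)
Burden on consumers: 2; on suppliers: 7. (They sum to 9.)
The less price-elastic side of the market bears the larger share of a per-unit tax.

Consumers bear 2 per six-pack; suppliers bear 7 per six-pack.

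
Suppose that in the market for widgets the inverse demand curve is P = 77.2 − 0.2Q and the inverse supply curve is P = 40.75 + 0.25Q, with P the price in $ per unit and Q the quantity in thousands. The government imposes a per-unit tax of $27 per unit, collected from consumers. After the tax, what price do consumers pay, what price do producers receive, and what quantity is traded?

Rewrite in direct form: Qd = 386 − 5P and Qs = 4P − 163.
Without the tax, 386 − 5P = 4P − 163 gives 9P = 549, so P* = $61 and Q* = 81.
With the tax collected from consumers, demand (in seller-price terms) shifts: Qd = 386 − 5(P + 27).
New equilibrium: consumers pay $73, producers receive $46, Q = 21. (Wedge: Pb − Ps = 27.)
The less price-elastic side of the market bears the larger share of a per-unit tax.

Consumers pay $73; producers receive $46; quantity = 21.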